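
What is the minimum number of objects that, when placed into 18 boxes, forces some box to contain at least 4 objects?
n = (4 − 1)·18 + 1 = 55

By the generalised pigeonhole principle, to guarantee some box contains ≥ r objects we need more than (r − 1) · k objects total. Threshold: n = (r − 1) · k + 1. With r = 4 and k = 18: n = 3 · 18 + 1 = 54 + 1 = 55. For n = 54 = 3 · 18, we can put exactly 3 objects in every box, avoiding 4 in any single one — so 55 is tight.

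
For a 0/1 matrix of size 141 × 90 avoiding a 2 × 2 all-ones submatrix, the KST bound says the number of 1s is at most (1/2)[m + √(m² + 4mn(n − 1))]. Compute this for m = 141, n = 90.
z(141, 90; 2, 2) ≤ (1/2)[141 + √(141² + 4·141·90·89)] = (1/2)[141 + √4537521] = 1135.5729

Kővári–Sós–Turán: let r_1, ..., r_141 be the row sums and z = Σ r_i the total number of 1s. Each pair of columns can share at most one row with both entries 1 (else a 2×2 all-ones block appears), so Σ_i C(r_i, 2) ≤ C(90, 2) = 4005. By convexity Σ_i C(r_i, 2) ≥ 141·C(z/141, 2) = z(z − 141)/(2·141), giving z² − 141z − 141·90·89 ≤ 0 and hence z ≤ (1/2)[141 + √(19881 + 4·1129410)] = (1/2)[141 + √4537521] ≈ (1/2)(141 + 2130.1458) = 1135.5729.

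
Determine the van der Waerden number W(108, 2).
W(108, 2) = 108 + 1 = 109

A 2-term AP is any pair of integers, so a monochromatic 2-AP exists iff some colour is used at least twice. With 108 colours, the colouring i ↦ i on {1, ..., 108} uses each colour once, avoiding any monochromatic pair, so W(108, 2) > 108. For {1, ..., 109}, pigeonhole forces two integers of the same colour, which form a monochromatic 2-AP. Hence W(108, 2) = 109.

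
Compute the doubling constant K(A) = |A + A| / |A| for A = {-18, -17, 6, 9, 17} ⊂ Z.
K = |A + A| / |A| = 15/5 = 3

Enumerate A + A = {a + b : a, b ∈ A}. With |A| = 5, there are |A|^2 = 25 ordered sum pairs; collecting distinct values, A + A = {-36, -35, -34, -12, -11, -9, -8, -1, 0, 12, 15, 18, 23, 26, 34}, so |A + A| = 15. Thus K = 15/5 = 3. For comparison, the minimum possible |A + A| over all 5-element sets is 2·5 − 1 = 9 (so min K = 9/5), attained only by arithmetic progressions.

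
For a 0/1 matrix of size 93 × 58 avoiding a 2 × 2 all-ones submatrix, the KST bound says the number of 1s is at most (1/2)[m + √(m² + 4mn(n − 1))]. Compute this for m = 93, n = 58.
z(93, 58; 2, 2) ≤ (1/2)[93 + √(93² + 4·93·58·57)] = (1/2)[93 + √1238481] = 602.9353

Kővári–Sós–Turán: let r_1, ..., r_93 be the row sums and z = Σ r_i the total number of 1s. Each pair of columns can share at most one row with both entries 1 (else a 2×2 all-ones block appears), so Σ_i C(r_i, 2) ≤ C(58, 2) = 1653. By convexity Σ_i C(r_i, 2) ≥ 93·C(z/93, 2) = z(z − 93)/(2·93), giving z² − 93z − 93·58·57 ≤ 0 and hence z ≤ (1/2)[93 + √(8649 + 4·307458)] = (1/2)[93 + √1238481] ≈ (1/2)(93 + 1112.8706) = 602.9353.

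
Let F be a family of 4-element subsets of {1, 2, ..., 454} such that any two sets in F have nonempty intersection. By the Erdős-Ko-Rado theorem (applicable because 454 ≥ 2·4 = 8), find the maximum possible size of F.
max |F| = C(453, 3) = 15390826

Erdős-Ko-Rado (1961): when n ≥ 2k, max |F| = C(n−1, k−1). The bound is attained by the star {A : i ∈ A} for any fixed i ∈ [n]. Here C(454−1, 4−1) = C(453, 3) = 15390826.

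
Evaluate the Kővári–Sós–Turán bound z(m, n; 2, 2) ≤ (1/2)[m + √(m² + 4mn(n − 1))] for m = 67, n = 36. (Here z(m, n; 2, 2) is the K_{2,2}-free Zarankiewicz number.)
z(67, 36; 2, 2) ≤ (1/2)[67 + √(67² + 4·67·36·35)] = (1/2)[67 + √342169] = 325.9761

Kővári–Sós–Turán: let r_1, ..., r_67 be the row sums and z = Σ r_i the total number of 1s. Each pair of columns can share at most one row with both entries 1 (else a 2×2 all-ones block appears), so Σ_i C(r_i, 2) ≤ C(36, 2) = 630. By convexity Σ_i C(r_i, 2) ≥ 67·C(z/67, 2) = z(z − 67)/(2·67), giving z² − 67z − 67·36·35 ≤ 0 and hence z ≤ (1/2)[67 + √(4489 + 4·84420)] = (1/2)[67 + √342169] ≈ (1/2)(67 + 584.9521) = 325.9761.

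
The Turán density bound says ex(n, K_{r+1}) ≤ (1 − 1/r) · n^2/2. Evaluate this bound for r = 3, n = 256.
Turán density bound = (2/3) · 256^2/2 = 65536/3 ≈ 21845.3333

Turán's theorem: ex(n, K_{r+1}) is achieved by the complete r-partite Turán graph T(n, r) with parts as balanced as possible, and is at most (1 − 1/r) · n^2/2. For r = 3, n = 256: the density bound is (2/3) · 65536/2 = 65536/3 ≈ 21845.3333. The integer-valued extremum is e(T(256, 3)) = 21845, which is strictly less than the density bound 65536/3 since 3 ∤ 256 (the parts of T(256, 3) cannot all be equal).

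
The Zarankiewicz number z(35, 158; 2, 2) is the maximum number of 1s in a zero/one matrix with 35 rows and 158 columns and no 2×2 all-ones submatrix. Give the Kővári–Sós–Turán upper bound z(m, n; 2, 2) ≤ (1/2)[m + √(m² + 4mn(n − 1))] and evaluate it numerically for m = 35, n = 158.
z(35, 158; 2, 2) ≤ (1/2)[35 + √(35² + 4·35·158·157)] = (1/2)[35 + √3474065] = 949.4422

Kővári–Sós–Turán: let r_1, ..., r_35 be the row sums and z = Σ r_i the total number of 1s. Each pair of columns can share at most one row with both entries 1 (else a 2×2 all-ones block appears), so Σ_i C(r_i, 2) ≤ C(158, 2) = 12403. By convexity Σ_i C(r_i, 2) ≥ 35·C(z/35, 2) = z(z − 35)/(2·35), giving z² − 35z − 35·158·157 ≤ 0 and hence z ≤ (1/2)[35 + √(1225 + 4·868210)] = (1/2)[35 + √3474065] ≈ (1/2)(35 + 1863.8844) = 949.4422.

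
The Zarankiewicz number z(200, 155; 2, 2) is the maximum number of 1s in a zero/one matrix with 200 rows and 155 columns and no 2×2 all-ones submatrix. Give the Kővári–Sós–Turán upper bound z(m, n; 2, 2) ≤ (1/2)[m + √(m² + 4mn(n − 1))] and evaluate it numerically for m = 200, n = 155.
z(200, 155; 2, 2) ≤ (1/2)[200 + √(200² + 4·200·155·154)] = (1/2)[200 + √19136000] = 2287.2357

Kővári–Sós–Turán: let r_1, ..., r_200 be the row sums and z = Σ r_i the total number of 1s. Each pair of columns can share at most one row with both entries 1 (else a 2×2 all-ones block appears), so Σ_i C(r_i, 2) ≤ C(155, 2) = 11935. By convexity Σ_i C(r_i, 2) ≥ 200·C(z/200, 2) = z(z − 200)/(2·200), giving z² − 200z − 200·155·154 ≤ 0 and hence z ≤ (1/2)[200 + √(40000 + 4·4774000)] = (1/2)[200 + √19136000] ≈ (1/2)(200 + 4374.4714) = 2287.2357.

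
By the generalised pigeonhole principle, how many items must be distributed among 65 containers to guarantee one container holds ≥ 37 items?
n = (37 − 1)·65 + 1 = 2341

By the generalised pigeonhole principle, to guarantee some box contains ≥ r objects we need more than (r − 1) · k objects total. Threshold: n = (r − 1) · k + 1. With r = 37 and k = 65: n = 36 · 65 + 1 = 2340 + 1 = 2341. For n = 2340 = 36 · 65, we can put exactly 36 objects in every box, avoiding 37 in any single one — so 2341 is tight.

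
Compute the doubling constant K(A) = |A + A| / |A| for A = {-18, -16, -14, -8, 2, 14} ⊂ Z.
K = |A + A| / |A| = 19/6

Enumerate A + A = {a + b : a, b ∈ A}. With |A| = 6, there are |A|^2 = 36 ordered sum pairs; collecting distinct values, A + A = {-36, -34, -32, -30, -28, -26, -24, -22, -16, -14, -12, -6, -4, -2, 0, 4, 6, 16, 28}, so |A + A| = 19. Thus K = 19/6. For comparison, the minimum possible |A + A| over all 6-element sets is 2·6 − 1 = 11 (so min K = 11/6), attained only by arithmetic progressions.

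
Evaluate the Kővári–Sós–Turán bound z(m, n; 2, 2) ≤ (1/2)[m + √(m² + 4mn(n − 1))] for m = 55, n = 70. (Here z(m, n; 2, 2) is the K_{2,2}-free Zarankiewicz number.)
z(55, 70; 2, 2) ≤ (1/2)[55 + √(55² + 4·55·70·69)] = (1/2)[55 + √1065625] = 543.6456

Kővári–Sós–Turán: let r_1, ..., r_55 be the row sums and z = Σ r_i the total number of 1s. Each pair of columns can share at most one row with both entries 1 (else a 2×2 all-ones block appears), so Σ_i C(r_i, 2) ≤ C(70, 2) = 2415. By convexity Σ_i C(r_i, 2) ≥ 55·C(z/55, 2) = z(z − 55)/(2·55), giving z² − 55z − 55·70·69 ≤ 0 and hence z ≤ (1/2)[55 + √(3025 + 4·265650)] = (1/2)[55 + √1065625] ≈ (1/2)(55 + 1032.2911) = 543.6456.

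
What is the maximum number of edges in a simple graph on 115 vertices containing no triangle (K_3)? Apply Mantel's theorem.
ex(115, K_3) = ⌊115^2/4⌋ = 3306

Mantel (1907): a triangle-free graph on n vertices has at most ⌊n^2/4⌋ edges, with equality for the complete bipartite graph K_{⌊n/2⌋, ⌈n/2⌉}. For n = 115: ⌊115^2/4⌋ = ⌊13225/4⌋ = 3306. The extremal graph is K_{57, 58}, which has 57·58 = 3306 edges.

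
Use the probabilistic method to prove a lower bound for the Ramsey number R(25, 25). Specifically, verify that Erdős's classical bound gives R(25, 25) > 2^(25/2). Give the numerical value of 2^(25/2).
2^(25/2) = 5792.6188; so R(25, 25) > 5792.6188

Colour each edge of K_n uniformly at random with red/blue. The expected number of monochromatic K_25 is C(n, 25) · 2 · 2^(−C(25,2)). If C(n, 25) · 2^(1 − C(25,2)) < 1, then with positive probability no monochromatic K_25 exists, so R(25, 25) > n. The standard estimate C(n, 25) ≤ n^25/25! shows this inequality holds whenever n ≤ 2^(25/2) (since 25! · 2^(C(25,2) − 1) > 2^(25^2/2) ≥ n^25). Hence R(25, 25) > 2^(25/2) = 5792.6188.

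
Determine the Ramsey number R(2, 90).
R(2, 90) = 90

R(2, k) = k for all k ≥ 2: in a 2-colouring of K_k, either some edge is red (a red K_2) or all edges are blue (a blue K_k). And K_{89} coloured all-blue has no blue K_90, so R(2, 90) > 89. Hence R(2, 90) = 90.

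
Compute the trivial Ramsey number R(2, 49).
R(2, 49) = 49

R(2, k) = k for all k ≥ 2: in a 2-colouring of K_k, either some edge is red (a red K_2) or all edges are blue (a blue K_k). And K_{48} coloured all-blue has no blue K_49, so R(2, 49) > 48. Hence R(2, 49) = 49.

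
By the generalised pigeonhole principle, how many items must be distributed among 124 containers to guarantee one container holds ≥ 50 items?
n = (50 − 1)·124 + 1 = 6077

By the generalised pigeonhole principle, to guarantee some box contains ≥ r objects we need more than (r − 1) · k objects total. Threshold: n = (r − 1) · k + 1. With r = 50 and k = 124: n = 49 · 124 + 1 = 6076 + 1 = 6077. For n = 6076 = 49 · 124, we can put exactly 49 objects in every box, avoiding 50 in any single one — so 6077 is tight.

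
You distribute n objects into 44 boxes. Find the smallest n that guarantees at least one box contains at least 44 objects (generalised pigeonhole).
n = (44 − 1)·44 + 1 = 1893

By the generalised pigeonhole principle, to guarantee some box contains ≥ r objects we need more than (r − 1) · k objects total. Threshold: n = (r − 1) · k + 1. With r = 44 and k = 44: n = 43 · 44 + 1 = 1892 + 1 = 1893. For n = 1892 = 43 · 44, we can put exactly 43 objects in every box, avoiding 44 in any single one — so 1893 is tight.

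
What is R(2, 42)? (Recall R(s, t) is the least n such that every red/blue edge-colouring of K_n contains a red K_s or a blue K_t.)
R(2, 42) = 42

R(2, k) = k for all k ≥ 2: in a 2-colouring of K_k, either some edge is red (a red K_2) or all edges are blue (a blue K_k). And K_{41} coloured all-blue has no blue K_42, so R(2, 42) > 41. Hence R(2, 42) = 42.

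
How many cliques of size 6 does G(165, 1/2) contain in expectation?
E[# K_6] = C(165, 6) · (1/2)^C(6, 2) = 25564880880 / 2^15 = 1597805055/2048 ≈ 780178.249512

For each 6-subset S of vertices (there are C(165, 6) = 25564880880 such S), let X_S = 1 if S induces a K_6 (all C(6, 2) = 15 edges present). Then P(X_S = 1) = (1/2)^15 = 1/32768. By linearity of expectation, E[# K_6] = C(165, 6) · (1/2)^15 = 25564880880 / 32768 = 1597805055/2048 ≈ 780178.249512.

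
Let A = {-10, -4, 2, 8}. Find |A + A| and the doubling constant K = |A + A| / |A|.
K = |A + A| / |A| = 7/4

Enumerate A + A = {a + b : a, b ∈ A}. With |A| = 4, there are |A|^2 = 16 ordered sum pairs; collecting distinct values, A + A = {-20, -14, -8, -2, 4, 10, 16}, so |A + A| = 7. Thus K = 7/4. Here |A + A| = 2|A| − 1 = 7, the minimum possible — so K = 7/4 is minimal, which holds iff A is an arithmetic progression.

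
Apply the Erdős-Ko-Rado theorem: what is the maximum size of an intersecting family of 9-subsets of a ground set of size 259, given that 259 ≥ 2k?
max |F| = C(258, 8) = 436355999662176

Erdős-Ko-Rado (1961): when n ≥ 2k, max |F| = C(n−1, k−1). The bound is attained by the star {A : i ∈ A} for any fixed i ∈ [n]. Here C(259−1, 9−1) = C(258, 8) = 436355999662176.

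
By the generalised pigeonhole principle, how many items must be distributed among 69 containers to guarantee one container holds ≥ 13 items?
n = (13 − 1)·69 + 1 = 829

By the generalised pigeonhole principle, to guarantee some box contains ≥ r objects we need more than (r − 1) · k objects total. Threshold: n = (r − 1) · k + 1. With r = 13 and k = 69: n = 12 · 69 + 1 = 828 + 1 = 829. For n = 828 = 12 · 69, we can put exactly 12 objects in every box, avoiding 13 in any single one — so 829 is tight.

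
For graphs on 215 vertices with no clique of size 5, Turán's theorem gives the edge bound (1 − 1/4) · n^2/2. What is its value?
Turán density bound = (3/4) · 215^2/2 = 138675/8 ≈ 17334.375

Turán's theorem: ex(n, K_{r+1}) is achieved by the complete r-partite Turán graph T(n, r) with parts as balanced as possible, and is at most (1 − 1/r) · n^2/2. For r = 4, n = 215: the density bound is (3/4) · 46225/2 = 138675/8 ≈ 17334.375. The integer-valued extremum is e(T(215, 4)) = 17334, which is strictly less than the density bound 138675/8 since 4 ∤ 215 (the parts of T(215, 4) cannot all be equal).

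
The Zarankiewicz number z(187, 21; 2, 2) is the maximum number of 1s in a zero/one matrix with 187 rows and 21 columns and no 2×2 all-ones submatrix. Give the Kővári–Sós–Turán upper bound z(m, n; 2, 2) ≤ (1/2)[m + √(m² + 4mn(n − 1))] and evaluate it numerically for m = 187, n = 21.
z(187, 21; 2, 2) ≤ (1/2)[187 + √(187² + 4·187·21·20)] = (1/2)[187 + √349129] = 388.9357

Kővári–Sós–Turán: let r_1, ..., r_187 be the row sums and z = Σ r_i the total number of 1s. Each pair of columns can share at most one row with both entries 1 (else a 2×2 all-ones block appears), so Σ_i C(r_i, 2) ≤ C(21, 2) = 210. By convexity Σ_i C(r_i, 2) ≥ 187·C(z/187, 2) = z(z − 187)/(2·187), giving z² − 187z − 187·21·20 ≤ 0 and hence z ≤ (1/2)[187 + √(34969 + 4·78540)] = (1/2)[187 + √349129] ≈ (1/2)(187 + 590.8714) = 388.9357.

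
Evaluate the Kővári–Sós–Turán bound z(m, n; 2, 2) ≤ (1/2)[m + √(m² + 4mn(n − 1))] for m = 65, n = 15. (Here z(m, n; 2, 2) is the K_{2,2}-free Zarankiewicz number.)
z(65, 15; 2, 2) ≤ (1/2)[65 + √(65² + 4·65·15·14)] = (1/2)[65 + √58825] = 153.7693

Kővári–Sós–Turán: let r_1, ..., r_65 be the row sums and z = Σ r_i the total number of 1s. Each pair of columns can share at most one row with both entries 1 (else a 2×2 all-ones block appears), so Σ_i C(r_i, 2) ≤ C(15, 2) = 105. By convexity Σ_i C(r_i, 2) ≥ 65·C(z/65, 2) = z(z − 65)/(2·65), giving z² − 65z − 65·15·14 ≤ 0 and hence z ≤ (1/2)[65 + √(4225 + 4·13650)] = (1/2)[65 + √58825] ≈ (1/2)(65 + 242.5387) = 153.7693.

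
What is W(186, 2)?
W(186, 2) = 186 + 1 = 187

A 2-term AP is any pair of integers, so a monochromatic 2-AP exists iff some colour is used at least twice. With 186 colours, the colouring i ↦ i on {1, ..., 186} uses each colour once, avoiding any monochromatic pair, so W(186, 2) > 186. For {1, ..., 187}, pigeonhole forces two integers of the same colour, which form a monochromatic 2-AP. Hence W(186, 2) = 187.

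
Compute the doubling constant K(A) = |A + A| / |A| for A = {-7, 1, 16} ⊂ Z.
K = |A + A| / |A| = 6/3 = 2

Enumerate A + A = {a + b : a, b ∈ A}. With |A| = 3, there are |A|^2 = 9 ordered sum pairs; collecting distinct values, A + A = {-14, -6, 2, 9, 17, 32}, so |A + A| = 6. Thus K = 6/3 = 2. For comparison, the minimum possible |A + A| over all 3-element sets is 2·3 − 1 = 5 (so min K = 5/3), attained only by arithmetic progressions.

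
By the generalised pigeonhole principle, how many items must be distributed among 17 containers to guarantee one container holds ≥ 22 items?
n = (22 − 1)·17 + 1 = 358

By the generalised pigeonhole principle, to guarantee some box contains ≥ r objects we need more than (r − 1) · k objects total. Threshold: n = (r − 1) · k + 1. With r = 22 and k = 17: n = 21 · 17 + 1 = 357 + 1 = 358. For n = 357 = 21 · 17, we can put exactly 21 objects in every box, avoiding 22 in any single one — so 358 is tight.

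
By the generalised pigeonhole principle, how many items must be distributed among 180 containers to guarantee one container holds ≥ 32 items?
n = (32 − 1)·180 + 1 = 5581

By the generalised pigeonhole principle, to guarantee some box contains ≥ r objects we need more than (r − 1) · k objects total. Threshold: n = (r − 1) · k + 1. With r = 32 and k = 180: n = 31 · 180 + 1 = 5580 + 1 = 5581. For n = 5580 = 31 · 180, we can put exactly 31 objects in every box, avoiding 32 in any single one — so 5581 is tight.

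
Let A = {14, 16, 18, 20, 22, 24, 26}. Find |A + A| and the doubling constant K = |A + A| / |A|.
K = |A + A| / |A| = 13/7

Enumerate A + A = {a + b : a, b ∈ A}. With |A| = 7, there are |A|^2 = 49 ordered sum pairs; collecting distinct values, A + A = {28, 30, 32, 34, 36, 38, 40, 42, 44, 46, 48, 50, 52}, so |A + A| = 13. Thus K = 13/7. Here |A + A| = 2|A| − 1 = 13, the minimum possible — so K = 13/7 is minimal, which holds iff A is an arithmetic progression.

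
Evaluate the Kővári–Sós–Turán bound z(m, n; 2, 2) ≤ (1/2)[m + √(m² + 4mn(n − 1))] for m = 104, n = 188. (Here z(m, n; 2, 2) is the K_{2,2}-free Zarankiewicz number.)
z(104, 188; 2, 2) ≤ (1/2)[104 + √(104² + 4·104·188·187)] = (1/2)[104 + √14635712] = 1964.8325

Kővári–Sós–Turán: let r_1, ..., r_104 be the row sums and z = Σ r_i the total number of 1s. Each pair of columns can share at most one row with both entries 1 (else a 2×2 all-ones block appears), so Σ_i C(r_i, 2) ≤ C(188, 2) = 17578. By convexity Σ_i C(r_i, 2) ≥ 104·C(z/104, 2) = z(z − 104)/(2·104), giving z² − 104z − 104·188·187 ≤ 0 and hence z ≤ (1/2)[104 + √(10816 + 4·3656224)] = (1/2)[104 + √14635712] ≈ (1/2)(104 + 3825.6649) = 1964.8325.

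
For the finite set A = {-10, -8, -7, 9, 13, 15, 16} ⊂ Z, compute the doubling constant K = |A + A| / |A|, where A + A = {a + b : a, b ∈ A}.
K = |A + A| / |A| = 25/7

Enumerate A + A = {a + b : a, b ∈ A}. With |A| = 7, there are |A|^2 = 49 ordered sum pairs; collecting distinct values, A + A = {-20, -18, -17, -16, -15, -14, -1, 1, 2, 3, 5, 6, 7, 8, 9, 18, 22, 24, 25, 26, 28, 29, 30, 31, 32}, so |A + A| = 25. Thus K = 25/7. For comparison, the minimum possible |A + A| over all 7-element sets is 2·7 − 1 = 13 (so min K = 13/7), attained only by arithmetic progressions.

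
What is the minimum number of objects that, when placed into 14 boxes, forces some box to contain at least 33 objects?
n = (33 − 1)·14 + 1 = 449

By the generalised pigeonhole principle, to guarantee some box contains ≥ r objects we need more than (r − 1) · k objects total. Threshold: n = (r − 1) · k + 1. With r = 33 and k = 14: n = 32 · 14 + 1 = 448 + 1 = 449. For n = 448 = 32 · 14, we can put exactly 32 objects in every box, avoiding 33 in any single one — so 449 is tight.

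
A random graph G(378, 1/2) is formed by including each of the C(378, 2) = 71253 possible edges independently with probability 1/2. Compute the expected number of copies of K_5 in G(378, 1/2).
E[# K_5] = C(378, 5) · (1/2)^C(5, 2) = 62624261700 / 2^10 = 15656065425/256 ≈ 61156505.566406

For each 5-subset S of vertices (there are C(378, 5) = 62624261700 such S), let X_S = 1 if S induces a K_5 (all C(5, 2) = 10 edges present). Then P(X_S = 1) = (1/2)^10 = 1/1024. By linearity of expectation, E[# K_5] = C(378, 5) · (1/2)^10 = 62624261700 / 1024 = 15656065425/256 ≈ 61156505.566406.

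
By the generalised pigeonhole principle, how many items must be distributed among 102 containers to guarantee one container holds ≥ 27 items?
n = (27 − 1)·102 + 1 = 2653

By the generalised pigeonhole principle, to guarantee some box contains ≥ r objects we need more than (r − 1) · k objects total. Threshold: n = (r − 1) · k + 1. With r = 27 and k = 102: n = 26 · 102 + 1 = 2652 + 1 = 2653. For n = 2652 = 26 · 102, we can put exactly 26 objects in every box, avoiding 27 in any single one — so 2653 is tight.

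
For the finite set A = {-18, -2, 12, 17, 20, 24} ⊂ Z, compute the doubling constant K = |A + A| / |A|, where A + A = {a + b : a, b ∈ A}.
K = |A + A| / |A| = 21/6 = 7/2

Enumerate A + A = {a + b : a, b ∈ A}. With |A| = 6, there are |A|^2 = 36 ordered sum pairs; collecting distinct values, A + A = {-36, -20, -6, -4, -1, 2, 6, 10, 15, 18, 22, 24, 29, 32, 34, 36, 37, 40, 41, 44, 48}, so |A + A| = 21. Thus K = 21/6 = 7/2. For comparison, the minimum possible |A + A| over all 6-element sets is 2·6 − 1 = 11 (so min K = 11/6), attained only by arithmetic progressions.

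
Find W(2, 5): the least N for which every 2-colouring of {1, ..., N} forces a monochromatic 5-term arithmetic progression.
W(2, 5) = 178

W(2, 5) = 178. The lower bound W(2, 5) > 177 comes from an explicit good 2-colouring of [1, 177]; the upper bound W(2, 5) ≤ 178 was verified by exhaustive search over 2-colourings of [1, 178].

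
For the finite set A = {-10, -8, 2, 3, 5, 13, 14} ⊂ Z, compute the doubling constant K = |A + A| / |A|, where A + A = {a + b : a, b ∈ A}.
K = |A + A| / |A| = 23/7

Enumerate A + A = {a + b : a, b ∈ A}. With |A| = 7, there are |A|^2 = 49 ordered sum pairs; collecting distinct values, A + A = {-20, -18, -16, -8, -7, -6, -5, -3, 3, 4, 5, 6, 7, 8, 10, 15, 16, 17, 18, 19, 26, 27, 28}, so |A + A| = 23. Thus K = 23/7. For comparison, the minimum possible |A + A| over all 7-element sets is 2·7 − 1 = 13 (so min K = 13/7), attained only by arithmetic progressions.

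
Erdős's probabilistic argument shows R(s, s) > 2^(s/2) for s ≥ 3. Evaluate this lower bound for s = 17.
2^(17/2) = 362.0387; so R(17, 17) > 362.0387

Colour each edge of K_n uniformly at random with red/blue. The expected number of monochromatic K_17 is C(n, 17) · 2 · 2^(−C(17,2)). If C(n, 17) · 2^(1 − C(17,2)) < 1, then with positive probability no monochromatic K_17 exists, so R(17, 17) > n. The standard estimate C(n, 17) ≤ n^17/17! shows this inequality holds whenever n ≤ 2^(17/2) (since 17! · 2^(C(17,2) − 1) > 2^(17^2/2) ≥ n^17). Hence R(17, 17) > 2^(17/2) = 362.0387.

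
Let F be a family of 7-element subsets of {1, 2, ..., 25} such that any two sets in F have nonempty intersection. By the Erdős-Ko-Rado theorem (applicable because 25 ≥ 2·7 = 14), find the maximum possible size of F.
max |F| = C(24, 6) = 134596

The Erdős-Ko-Rado theorem states: for n ≥ 2k, an intersecting family of k-subsets of an n-element set has size at most C(n − 1, k − 1), with equality for 'star' families {A ⊆ [n] : |A| = k, i ∈ A} (fix an element i). For n = 25, k = 7: C(24, 6) = 134596.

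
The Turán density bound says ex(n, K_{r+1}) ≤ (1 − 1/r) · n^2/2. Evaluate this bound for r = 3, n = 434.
Turán density bound = (2/3) · 434^2/2 = 188356/3 ≈ 62785.3333

Turán's theorem: ex(n, K_{r+1}) is achieved by the complete r-partite Turán graph T(n, r) with parts as balanced as possible, and is at most (1 − 1/r) · n^2/2. For r = 3, n = 434: the density bound is (2/3) · 188356/2 = 188356/3 ≈ 62785.3333. The integer-valued extremum is e(T(434, 3)) = 62785, which is strictly less than the density bound 188356/3 since 3 ∤ 434 (the parts of T(434, 3) cannot all be equal).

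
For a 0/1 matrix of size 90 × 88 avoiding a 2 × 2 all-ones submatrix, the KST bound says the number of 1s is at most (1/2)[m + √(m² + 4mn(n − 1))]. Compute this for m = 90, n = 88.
z(90, 88; 2, 2) ≤ (1/2)[90 + √(90² + 4·90·88·87)] = (1/2)[90 + √2764260] = 876.3032

Kővári–Sós–Turán: let r_1, ..., r_90 be the row sums and z = Σ r_i the total number of 1s. Each pair of columns can share at most one row with both entries 1 (else a 2×2 all-ones block appears), so Σ_i C(r_i, 2) ≤ C(88, 2) = 3828. By convexity Σ_i C(r_i, 2) ≥ 90·C(z/90, 2) = z(z − 90)/(2·90), giving z² − 90z − 90·88·87 ≤ 0 and hence z ≤ (1/2)[90 + √(8100 + 4·689040)] = (1/2)[90 + √2764260] ≈ (1/2)(90 + 1662.6064) = 876.3032.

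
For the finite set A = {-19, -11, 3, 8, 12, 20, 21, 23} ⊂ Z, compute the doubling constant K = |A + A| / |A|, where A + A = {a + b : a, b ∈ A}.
K = |A + A| / |A| = 34/8 = 17/4

Enumerate A + A = {a + b : a, b ∈ A}. With |A| = 8, there are |A|^2 = 64 ordered sum pairs; collecting distinct values, A + A = {-38, -30, -22, -16, -11, -8, -7, -3, 1, 2, 4, 6, 9, 10, 11, 12, 15, 16, 20, 23, 24, 26, 28, 29, 31, 32, 33, 35, 40, 41, 42, 43, 44, 46}, so |A + A| = 34. Thus K = 34/8 = 17/4. For comparison, the minimum possible |A + A| over all 8-element sets is 2·8 − 1 = 15 (so min K = 15/8), attained only by arithmetic progressions.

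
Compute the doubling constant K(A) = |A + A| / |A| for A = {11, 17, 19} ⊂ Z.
K = |A + A| / |A| = 6/3 = 2

Enumerate A + A = {a + b : a, b ∈ A}. With |A| = 3, there are |A|^2 = 9 ordered sum pairs; collecting distinct values, A + A = {22, 28, 30, 34, 36, 38}, so |A + A| = 6. Thus K = 6/3 = 2. For comparison, the minimum possible |A + A| over all 3-element sets is 2·3 − 1 = 5 (so min K = 5/3), attained only by arithmetic progressions.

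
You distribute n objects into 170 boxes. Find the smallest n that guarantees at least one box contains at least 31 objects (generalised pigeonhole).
n = (31 − 1)·170 + 1 = 5101

By the generalised pigeonhole principle, to guarantee some box contains ≥ r objects we need more than (r − 1) · k objects total. Threshold: n = (r − 1) · k + 1. With r = 31 and k = 170: n = 30 · 170 + 1 = 5100 + 1 = 5101. For n = 5100 = 30 · 170, we can put exactly 30 objects in every box, avoiding 31 in any single one — so 5101 is tight.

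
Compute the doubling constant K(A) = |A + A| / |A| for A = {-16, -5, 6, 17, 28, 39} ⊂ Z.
K = |A + A| / |A| = 11/6

Enumerate A + A = {a + b : a, b ∈ A}. With |A| = 6, there are |A|^2 = 36 ordered sum pairs; collecting distinct values, A + A = {-32, -21, -10, 1, 12, 23, 34, 45, 56, 67, 78}, so |A + A| = 11. Thus K = 11/6. Here |A + A| = 2|A| − 1 = 11, the minimum possible — so K = 11/6 is minimal, which holds iff A is an arithmetic progression.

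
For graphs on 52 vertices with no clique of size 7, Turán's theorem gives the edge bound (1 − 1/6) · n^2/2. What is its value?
Turán density bound = (5/6) · 52^2/2 = 3380/3 ≈ 1126.6667

Turán's theorem: ex(n, K_{r+1}) is achieved by the complete r-partite Turán graph T(n, r) with parts as balanced as possible, and is at most (1 − 1/r) · n^2/2. For r = 6, n = 52: the density bound is (5/6) · 2704/2 = 3380/3 ≈ 1126.6667. The integer-valued extremum is e(T(52, 6)) = 1126, which is strictly less than the density bound 3380/3 since 6 ∤ 52 (the parts of T(52, 6) cannot all be equal).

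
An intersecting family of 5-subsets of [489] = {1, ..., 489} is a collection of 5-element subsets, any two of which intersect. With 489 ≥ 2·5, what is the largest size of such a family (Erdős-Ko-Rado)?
max |F| = C(488, 4) = 2334078990

The Erdős-Ko-Rado theorem states: for n ≥ 2k, an intersecting family of k-subsets of an n-element set has size at most C(n − 1, k − 1), with equality for 'star' families {A ⊆ [n] : |A| = k, i ∈ A} (fix an element i). For n = 489, k = 5: C(488, 4) = 2334078990.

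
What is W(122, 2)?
W(122, 2) = 122 + 1 = 123

A 2-term AP is any pair of integers, so a monochromatic 2-AP exists iff some colour is used at least twice. With 122 colours, the colouring i ↦ i on {1, ..., 122} uses each colour once, avoiding any monochromatic pair, so W(122, 2) > 122. For {1, ..., 123}, pigeonhole forces two integers of the same colour, which form a monochromatic 2-AP. Hence W(122, 2) = 123.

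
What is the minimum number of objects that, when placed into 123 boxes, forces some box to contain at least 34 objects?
n = (34 − 1)·123 + 1 = 4060

By the generalised pigeonhole principle, to guarantee some box contains ≥ r objects we need more than (r − 1) · k objects total. Threshold: n = (r − 1) · k + 1. With r = 34 and k = 123: n = 33 · 123 + 1 = 4059 + 1 = 4060. For n = 4059 = 33 · 123, we can put exactly 33 objects in every box, avoiding 34 in any single one — so 4060 is tight.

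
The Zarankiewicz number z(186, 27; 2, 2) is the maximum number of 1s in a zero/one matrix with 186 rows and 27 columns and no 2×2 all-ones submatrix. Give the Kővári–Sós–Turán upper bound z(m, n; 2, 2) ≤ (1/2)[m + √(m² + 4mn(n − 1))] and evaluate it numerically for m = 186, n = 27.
z(186, 27; 2, 2) ≤ (1/2)[186 + √(186² + 4·186·27·26)] = (1/2)[186 + √556884] = 466.1233

Kővári–Sós–Turán: let r_1, ..., r_186 be the row sums and z = Σ r_i the total number of 1s. Each pair of columns can share at most one row with both entries 1 (else a 2×2 all-ones block appears), so Σ_i C(r_i, 2) ≤ C(27, 2) = 351. By convexity Σ_i C(r_i, 2) ≥ 186·C(z/186, 2) = z(z − 186)/(2·186), giving z² − 186z − 186·27·26 ≤ 0 and hence z ≤ (1/2)[186 + √(34596 + 4·130572)] = (1/2)[186 + √556884] ≈ (1/2)(186 + 746.2466) = 466.1233.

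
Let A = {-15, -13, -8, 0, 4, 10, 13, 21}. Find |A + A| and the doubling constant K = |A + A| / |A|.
K = |A + A| / |A| = 33/8

Enumerate A + A = {a + b : a, b ∈ A}. With |A| = 8, there are |A|^2 = 64 ordered sum pairs; collecting distinct values, A + A = {-30, -28, -26, -23, -21, -16, -15, -13, -11, -9, -8, -5, -4, -3, -2, 0, 2, 4, 5, 6, 8, 10, 13, 14, 17, 20, 21, 23, 25, 26, 31, 34, 42}, so |A + A| = 33. Thus K = 33/8. For comparison, the minimum possible |A + A| over all 8-element sets is 2·8 − 1 = 15 (so min K = 15/8), attained only by arithmetic progressions.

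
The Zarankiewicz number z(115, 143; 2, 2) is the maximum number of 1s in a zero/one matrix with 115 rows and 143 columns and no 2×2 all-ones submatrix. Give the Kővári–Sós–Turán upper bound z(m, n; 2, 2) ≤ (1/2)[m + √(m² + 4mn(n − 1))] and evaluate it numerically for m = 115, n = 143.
z(115, 143; 2, 2) ≤ (1/2)[115 + √(115² + 4·115·143·142)] = (1/2)[115 + √9353985] = 1586.7143

Kővári–Sós–Turán: let r_1, ..., r_115 be the row sums and z = Σ r_i the total number of 1s. Each pair of columns can share at most one row with both entries 1 (else a 2×2 all-ones block appears), so Σ_i C(r_i, 2) ≤ C(143, 2) = 10153. By convexity Σ_i C(r_i, 2) ≥ 115·C(z/115, 2) = z(z − 115)/(2·115), giving z² − 115z − 115·143·142 ≤ 0 and hence z ≤ (1/2)[115 + √(13225 + 4·2335190)] = (1/2)[115 + √9353985] ≈ (1/2)(115 + 3058.4285) = 1586.7143.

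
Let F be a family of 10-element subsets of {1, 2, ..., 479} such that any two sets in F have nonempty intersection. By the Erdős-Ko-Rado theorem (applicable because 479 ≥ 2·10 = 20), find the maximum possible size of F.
max |F| = C(478, 9) = 3328005621681288350

Erdős-Ko-Rado (1961): when n ≥ 2k, max |F| = C(n−1, k−1). The bound is attained by the star {A : i ∈ A} for any fixed i ∈ [n]. Here C(479−1, 10−1) = C(478, 9) = 3328005621681288350.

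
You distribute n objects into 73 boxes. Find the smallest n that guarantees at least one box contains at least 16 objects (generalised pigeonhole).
n = (16 − 1)·73 + 1 = 1096

By the generalised pigeonhole principle, to guarantee some box contains ≥ r objects we need more than (r − 1) · k objects total. Threshold: n = (r − 1) · k + 1. With r = 16 and k = 73: n = 15 · 73 + 1 = 1095 + 1 = 1096. For n = 1095 = 15 · 73, we can put exactly 15 objects in every box, avoiding 16 in any single one — so 1096 is tight.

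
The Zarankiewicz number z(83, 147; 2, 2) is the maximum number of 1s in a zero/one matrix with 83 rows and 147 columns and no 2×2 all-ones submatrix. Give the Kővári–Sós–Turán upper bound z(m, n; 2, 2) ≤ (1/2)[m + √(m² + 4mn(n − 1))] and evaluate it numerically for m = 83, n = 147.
z(83, 147; 2, 2) ≤ (1/2)[83 + √(83² + 4·83·147·146)] = (1/2)[83 + √7132273] = 1376.8158

Kővári–Sós–Turán: let r_1, ..., r_83 be the row sums and z = Σ r_i the total number of 1s. Each pair of columns can share at most one row with both entries 1 (else a 2×2 all-ones block appears), so Σ_i C(r_i, 2) ≤ C(147, 2) = 10731. By convexity Σ_i C(r_i, 2) ≥ 83·C(z/83, 2) = z(z − 83)/(2·83), giving z² − 83z − 83·147·146 ≤ 0 and hence z ≤ (1/2)[83 + √(6889 + 4·1781346)] = (1/2)[83 + √7132273] ≈ (1/2)(83 + 2670.6316) = 1376.8158.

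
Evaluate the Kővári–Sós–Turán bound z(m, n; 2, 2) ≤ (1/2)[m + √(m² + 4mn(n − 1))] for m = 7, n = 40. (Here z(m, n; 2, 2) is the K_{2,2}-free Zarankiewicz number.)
z(7, 40; 2, 2) ≤ (1/2)[7 + √(7² + 4·7·40·39)] = (1/2)[7 + √43729] = 108.0574

Kővári–Sós–Turán: let r_1, ..., r_7 be the row sums and z = Σ r_i the total number of 1s. Each pair of columns can share at most one row with both entries 1 (else a 2×2 all-ones block appears), so Σ_i C(r_i, 2) ≤ C(40, 2) = 780. By convexity Σ_i C(r_i, 2) ≥ 7·C(z/7, 2) = z(z − 7)/(2·7), giving z² − 7z − 7·40·39 ≤ 0 and hence z ≤ (1/2)[7 + √(49 + 4·10920)] = (1/2)[7 + √43729] ≈ (1/2)(7 + 209.1148) = 108.0574.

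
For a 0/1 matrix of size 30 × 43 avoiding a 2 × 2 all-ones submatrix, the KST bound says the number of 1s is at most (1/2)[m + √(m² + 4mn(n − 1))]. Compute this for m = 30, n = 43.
z(30, 43; 2, 2) ≤ (1/2)[30 + √(30² + 4·30·43·42)] = (1/2)[30 + √217620] = 248.2488

Kővári–Sós–Turán: let r_1, ..., r_30 be the row sums and z = Σ r_i the total number of 1s. Each pair of columns can share at most one row with both entries 1 (else a 2×2 all-ones block appears), so Σ_i C(r_i, 2) ≤ C(43, 2) = 903. By convexity Σ_i C(r_i, 2) ≥ 30·C(z/30, 2) = z(z − 30)/(2·30), giving z² − 30z − 30·43·42 ≤ 0 and hence z ≤ (1/2)[30 + √(900 + 4·54180)] = (1/2)[30 + √217620] ≈ (1/2)(30 + 466.4976) = 248.2488.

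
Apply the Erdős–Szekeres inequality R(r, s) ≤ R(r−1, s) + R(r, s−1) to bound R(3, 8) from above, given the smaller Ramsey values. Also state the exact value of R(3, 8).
R(3, 8) ≤ R(2, 8) + R(3, 7) = 8 + 23 = 31; exact value R(3, 8) = 28.

The Erdős–Szekeres recurrence R(r, s) ≤ R(r−1, s) + R(r, s−1) applied to (r, s) = (3, 8) gives
  R(3, 8) ≤ R(2, 8) + R(3, 7) = 8 + 23 = 31.
(Recall R(2, k) = k and R is symmetric.) The recurrence is not tight here (it gives 31, but the exact value is R(3, 8) = 28); the tight upper bound requires a sharper argument than the simple recurrence, combined with a lower-bound construction on K_{27}.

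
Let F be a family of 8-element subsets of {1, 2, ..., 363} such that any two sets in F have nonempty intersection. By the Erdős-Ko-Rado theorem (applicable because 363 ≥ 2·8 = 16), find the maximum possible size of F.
max |F| = C(362, 7) = 152469657972312

The Erdős-Ko-Rado theorem states: for n ≥ 2k, an intersecting family of k-subsets of an n-element set has size at most C(n − 1, k − 1), with equality for 'star' families {A ⊆ [n] : |A| = k, i ∈ A} (fix an element i). For n = 363, k = 8: C(362, 7) = 152469657972312.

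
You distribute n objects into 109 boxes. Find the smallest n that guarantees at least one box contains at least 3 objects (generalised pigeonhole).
n = (3 − 1)·109 + 1 = 219

By the generalised pigeonhole principle, to guarantee some box contains ≥ r objects we need more than (r − 1) · k objects total. Threshold: n = (r − 1) · k + 1. With r = 3 and k = 109: n = 2 · 109 + 1 = 218 + 1 = 219. For n = 218 = 2 · 109, we can put exactly 2 objects in every box, avoiding 3 in any single one — so 219 is tight.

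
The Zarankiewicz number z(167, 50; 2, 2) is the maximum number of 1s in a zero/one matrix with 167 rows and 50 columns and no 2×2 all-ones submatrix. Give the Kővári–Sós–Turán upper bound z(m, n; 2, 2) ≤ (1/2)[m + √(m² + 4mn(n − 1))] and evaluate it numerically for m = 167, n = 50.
z(167, 50; 2, 2) ≤ (1/2)[167 + √(167² + 4·167·50·49)] = (1/2)[167 + √1664489] = 728.5754

Kővári–Sós–Turán: let r_1, ..., r_167 be the row sums and z = Σ r_i the total number of 1s. Each pair of columns can share at most one row with both entries 1 (else a 2×2 all-ones block appears), so Σ_i C(r_i, 2) ≤ C(50, 2) = 1225. By convexity Σ_i C(r_i, 2) ≥ 167·C(z/167, 2) = z(z − 167)/(2·167), giving z² − 167z − 167·50·49 ≤ 0 and hence z ≤ (1/2)[167 + √(27889 + 4·409150)] = (1/2)[167 + √1664489] ≈ (1/2)(167 + 1290.1508) = 728.5754.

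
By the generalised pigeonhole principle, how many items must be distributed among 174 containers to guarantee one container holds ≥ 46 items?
n = (46 − 1)·174 + 1 = 7831

By the generalised pigeonhole principle, to guarantee some box contains ≥ r objects we need more than (r − 1) · k objects total. Threshold: n = (r − 1) · k + 1. With r = 46 and k = 174: n = 45 · 174 + 1 = 7830 + 1 = 7831. For n = 7830 = 45 · 174, we can put exactly 45 objects in every box, avoiding 46 in any single one — so 7831 is tight.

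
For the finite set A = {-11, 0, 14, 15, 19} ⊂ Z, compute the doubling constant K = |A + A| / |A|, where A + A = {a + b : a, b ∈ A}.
K = |A + A| / |A| = 15/5 = 3

Enumerate A + A = {a + b : a, b ∈ A}. With |A| = 5, there are |A|^2 = 25 ordered sum pairs; collecting distinct values, A + A = {-22, -11, 0, 3, 4, 8, 14, 15, 19, 28, 29, 30, 33, 34, 38}, so |A + A| = 15. Thus K = 15/5 = 3. For comparison, the minimum possible |A + A| over all 5-element sets is 2·5 − 1 = 9 (so min K = 9/5), attained only by arithmetic progressions.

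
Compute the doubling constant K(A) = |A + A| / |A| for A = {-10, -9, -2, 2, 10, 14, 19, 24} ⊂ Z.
K = |A + A| / |A| = 32/8 = 4

Enumerate A + A = {a + b : a, b ∈ A}. With |A| = 8, there are |A|^2 = 64 ordered sum pairs; collecting distinct values, A + A = {-20, -19, -18, -12, -11, -8, -7, -4, 0, 1, 4, 5, 8, 9, 10, 12, 14, 15, 16, 17, 20, 21, 22, 24, 26, 28, 29, 33, 34, 38, 43, 48}, so |A + A| = 32. Thus K = 32/8 = 4. For comparison, the minimum possible |A + A| over all 8-element sets is 2·8 − 1 = 15 (so min K = 15/8), attained only by arithmetic progressions.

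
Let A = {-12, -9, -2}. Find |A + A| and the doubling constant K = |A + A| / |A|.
K = |A + A| / |A| = 6/3 = 2

Enumerate A + A = {a + b : a, b ∈ A}. With |A| = 3, there are |A|^2 = 9 ordered sum pairs; collecting distinct values, A + A = {-24, -21, -18, -14, -11, -4}, so |A + A| = 6. Thus K = 6/3 = 2. For comparison, the minimum possible |A + A| over all 3-element sets is 2·3 − 1 = 5 (so min K = 5/3), attained only by arithmetic progressions.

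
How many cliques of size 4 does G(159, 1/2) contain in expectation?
E[# K_4] = C(159, 4) · (1/2)^C(4, 2) = 25637001 / 2^6 = 400578.140625

For each 4-subset S of vertices (there are C(159, 4) = 25637001 such S), let X_S = 1 if S induces a K_4 (all C(4, 2) = 6 edges present). Then P(X_S = 1) = (1/2)^6 = 1/64. By linearity of expectation, E[# K_4] = C(159, 4) · (1/2)^6 = 25637001 / 64 = 400578.140625.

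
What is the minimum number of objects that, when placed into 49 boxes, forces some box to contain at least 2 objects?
n = (2 − 1)·49 + 1 = 50

By the generalised pigeonhole principle, to guarantee some box contains ≥ r objects we need more than (r − 1) · k objects total. Threshold: n = (r − 1) · k + 1. With r = 2 and k = 49: n = 1 · 49 + 1 = 49 + 1 = 50. For n = 49 = 1 · 49, we can put exactly 1 objects in every box, avoiding 2 in any single one — so 50 is tight.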